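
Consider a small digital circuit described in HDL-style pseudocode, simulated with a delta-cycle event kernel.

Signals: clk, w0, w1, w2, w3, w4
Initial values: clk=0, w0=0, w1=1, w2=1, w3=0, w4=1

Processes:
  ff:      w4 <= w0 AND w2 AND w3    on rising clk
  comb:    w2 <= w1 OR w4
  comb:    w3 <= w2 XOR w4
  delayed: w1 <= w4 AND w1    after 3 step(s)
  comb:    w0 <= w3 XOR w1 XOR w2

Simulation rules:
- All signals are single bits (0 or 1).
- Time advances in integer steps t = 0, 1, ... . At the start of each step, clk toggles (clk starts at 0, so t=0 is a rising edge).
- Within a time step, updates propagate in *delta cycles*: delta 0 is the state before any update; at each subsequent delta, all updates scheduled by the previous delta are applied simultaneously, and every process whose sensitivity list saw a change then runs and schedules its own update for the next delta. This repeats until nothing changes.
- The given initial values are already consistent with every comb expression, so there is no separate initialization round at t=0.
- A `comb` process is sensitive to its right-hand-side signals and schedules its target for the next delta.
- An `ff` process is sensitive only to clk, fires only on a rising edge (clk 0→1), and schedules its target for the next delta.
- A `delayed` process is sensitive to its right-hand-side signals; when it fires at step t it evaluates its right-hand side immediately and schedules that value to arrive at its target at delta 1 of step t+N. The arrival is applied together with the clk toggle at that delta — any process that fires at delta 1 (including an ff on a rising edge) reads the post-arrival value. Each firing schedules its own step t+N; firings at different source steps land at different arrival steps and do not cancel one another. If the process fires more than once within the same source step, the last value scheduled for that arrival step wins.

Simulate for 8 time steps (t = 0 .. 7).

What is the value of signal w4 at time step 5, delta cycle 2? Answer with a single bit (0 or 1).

t0.Δ0 w2=1 w4=1 w0=0 clk=0 w1=1 w3=0
t0.Δ1 w2=1 w4=1 w0=0 clk=1 w1=1 w3=0
t0.Δ2 w2=1 w4=0 w0=0 clk=1 w1=1 w3=0
t0.Δ3 w2=1 w4=0 w0=0 clk=1 w1=1 w3=1
t0.Δ4 w2=1 w4=0 w0=1 clk=1 w1=1 w3=1
t1.Δ0 w2=1 w4=0 w0=1 clk=1 w1=1 w3=1
t1.Δ1 w2=1 w4=0 w0=1 clk=0 w1=1 w3=1
t2.Δ0 w2=1 w4=0 w0=1 clk=0 w1=1 w3=1
t2.Δ1 w2=1 w4=0 w0=1 clk=1 w1=1 w3=1
t2.Δ2 w2=1 w4=1 w0=1 clk=1 w1=1 w3=1
t2.Δ3 w2=1 w4=1 w0=1 clk=1 w1=1 w3=0
t2.Δ4 w2=1 w4=1 w0=0 clk=1 w1=1 w3=0
t3.Δ0 w2=1 w4=1 w0=0 clk=1 w1=1 w3=0
t3.Δ1 w2=1 w4=1 w0=0 clk=0 w1=0 w3=0
t3.Δ2 w2=1 w4=1 w0=1 clk=0 w1=0 w3=0
t4.Δ0 w2=1 w4=1 w0=1 clk=0 w1=0 w3=0
t4.Δ1 w2=1 w4=1 w0=1 clk=1 w1=0 w3=0
t4.Δ2 w2=1 w4=0 w0=1 clk=1 w1=0 w3=0
t4.Δ3 w2=0 w4=0 w0=1 clk=1 w1=0 w3=1
t4.Δ4 w2=0 w4=0 w0=1 clk=1 w1=0 w3=0
t4.Δ5 w2=0 w4=0 w0=0 clk=1 w1=0 w3=0
t5.Δ0 w2=0 w4=0 w0=0 clk=1 w1=0 w3=0
t5.Δ1 w2=0 w4=0 w0=0 clk=0 w1=1 w3=0
t5.Δ2 w2=1 w4=0 w0=1 clk=0 w1=1 w3=0
t5.Δ3 w2=1 w4=0 w0=0 clk=0 w1=1 w3=1
t5.Δ4 w2=1 w4=0 w0=1 clk=0 w1=1 w3=1
t6.Δ0 w2=1 w4=0 w0=1 clk=0 w1=1 w3=1
t6.Δ1 w2=1 w4=0 w0=1 clk=1 w1=0 w3=1
t6.Δ2 w2=0 w4=1 w0=0 clk=1 w1=0 w3=1
t6.Δ3 w2=1 w4=1 w0=1 clk=1 w1=0 w3=1
t6.Δ4 w2=1 w4=1 w0=0 clk=1 w1=0 w3=0
t6.Δ5 w2=1 w4=1 w0=1 clk=1 w1=0 w3=0
t7.Δ0 w2=1 w4=1 w0=1 clk=1 w1=0 w3=0
t7.Δ1 w2=1 w4=1 w0=1 clk=0 w1=0 w3=0

0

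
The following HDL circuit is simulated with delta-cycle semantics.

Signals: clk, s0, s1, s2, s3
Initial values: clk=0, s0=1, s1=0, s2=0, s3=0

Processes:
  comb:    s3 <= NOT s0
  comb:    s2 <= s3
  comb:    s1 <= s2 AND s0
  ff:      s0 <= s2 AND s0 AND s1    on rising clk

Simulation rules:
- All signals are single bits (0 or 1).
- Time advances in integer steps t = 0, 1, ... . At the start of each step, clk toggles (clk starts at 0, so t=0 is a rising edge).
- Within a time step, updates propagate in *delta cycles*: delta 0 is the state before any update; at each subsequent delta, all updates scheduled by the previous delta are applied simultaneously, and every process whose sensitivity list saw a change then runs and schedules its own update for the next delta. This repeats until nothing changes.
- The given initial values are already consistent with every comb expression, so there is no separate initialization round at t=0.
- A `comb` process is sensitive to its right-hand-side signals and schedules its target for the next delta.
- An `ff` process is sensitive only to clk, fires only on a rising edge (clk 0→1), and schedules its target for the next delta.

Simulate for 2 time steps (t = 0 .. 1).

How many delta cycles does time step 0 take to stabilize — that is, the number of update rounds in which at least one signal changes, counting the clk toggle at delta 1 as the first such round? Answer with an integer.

[bits: s1,clk,s3,s2,s0]
t=0: Δ0=00001 Δ1=01001 Δ2=01000 Δ3=01100 Δ4=01110 | 4Δ
t=1: Δ0=01110 Δ1=00110 | 1Δ

4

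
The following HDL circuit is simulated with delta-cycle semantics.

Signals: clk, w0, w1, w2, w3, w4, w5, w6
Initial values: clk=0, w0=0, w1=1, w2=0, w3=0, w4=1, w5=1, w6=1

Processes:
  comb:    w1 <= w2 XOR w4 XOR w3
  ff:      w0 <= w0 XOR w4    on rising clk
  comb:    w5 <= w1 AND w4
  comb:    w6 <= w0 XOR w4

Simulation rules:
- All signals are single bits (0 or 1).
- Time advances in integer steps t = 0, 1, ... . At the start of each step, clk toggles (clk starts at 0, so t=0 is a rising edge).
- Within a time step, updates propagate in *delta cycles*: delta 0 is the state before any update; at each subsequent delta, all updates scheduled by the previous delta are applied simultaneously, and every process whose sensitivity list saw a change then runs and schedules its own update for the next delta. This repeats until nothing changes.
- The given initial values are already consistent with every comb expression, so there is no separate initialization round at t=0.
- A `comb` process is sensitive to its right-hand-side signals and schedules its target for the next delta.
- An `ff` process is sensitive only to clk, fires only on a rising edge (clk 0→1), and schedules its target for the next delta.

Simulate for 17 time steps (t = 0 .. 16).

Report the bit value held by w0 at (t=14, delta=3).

0

[bits: w1,w3,w4,w0,w5,clk,w6,w2]
t=0: Δ0=10101010 Δ1=10101110 Δ2=10111110 Δ3=10111100 | 3Δ
t=1: Δ0=10111100 Δ1=10111000 | 1Δ
t=2: Δ0=10111000 Δ1=10111100 Δ2=10101100 Δ3=10101110 | 3Δ
t=3: Δ0=10101110 Δ1=10101010 | 1Δ
t=4: Δ0=10101010 Δ1=10101110 Δ2=10111110 Δ3=10111100 | 3Δ
t=5: Δ0=10111100 Δ1=10111000 | 1Δ
t=6: Δ0=10111000 Δ1=10111100 Δ2=10101100 Δ3=10101110 | 3Δ
t=7: Δ0=10101110 Δ1=10101010 | 1Δ
t=8: Δ0=10101010 Δ1=10101110 Δ2=10111110 Δ3=10111100 | 3Δ
t=9: Δ0=10111100 Δ1=10111000 | 1Δ
t=10: Δ0=10111000 Δ1=10111100 Δ2=10101100 Δ3=10101110 | 3Δ
t=11: Δ0=10101110 Δ1=10101010 | 1Δ
t=12: Δ0=10101010 Δ1=10101110 Δ2=10111110 Δ3=10111100 | 3Δ
t=13: Δ0=10111100 Δ1=10111000 | 1Δ
t=14: Δ0=10111000 Δ1=10111100 Δ2=10101100 Δ3=10101110 | 3Δ
t=15: Δ0=10101110 Δ1=10101010 | 1Δ
t=16: Δ0=10101010 Δ1=10101110 Δ2=10111110 Δ3=10111100 | 3Δ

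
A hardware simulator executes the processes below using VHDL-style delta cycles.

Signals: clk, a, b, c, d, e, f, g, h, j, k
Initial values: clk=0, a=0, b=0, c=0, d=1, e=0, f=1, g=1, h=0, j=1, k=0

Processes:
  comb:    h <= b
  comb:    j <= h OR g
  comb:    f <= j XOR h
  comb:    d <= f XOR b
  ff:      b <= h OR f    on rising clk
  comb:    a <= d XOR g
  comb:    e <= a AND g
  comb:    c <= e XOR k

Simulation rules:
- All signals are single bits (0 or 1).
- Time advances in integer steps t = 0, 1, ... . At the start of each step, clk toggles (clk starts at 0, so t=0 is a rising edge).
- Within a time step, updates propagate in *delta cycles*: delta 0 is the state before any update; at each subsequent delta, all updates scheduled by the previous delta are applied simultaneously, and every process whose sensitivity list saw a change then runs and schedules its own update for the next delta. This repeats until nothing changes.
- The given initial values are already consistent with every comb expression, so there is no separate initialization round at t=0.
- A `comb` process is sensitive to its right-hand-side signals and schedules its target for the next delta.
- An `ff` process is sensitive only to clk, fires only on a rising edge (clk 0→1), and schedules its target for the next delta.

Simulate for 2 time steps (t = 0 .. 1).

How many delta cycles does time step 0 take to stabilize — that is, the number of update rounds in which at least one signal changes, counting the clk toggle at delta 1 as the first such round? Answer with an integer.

8

t0.Δ0 clk=0 b=0 h=0 k=0 f=1 e=0 d=1 a=0 j=1 g=1 c=0
t0.Δ1 clk=1 b=0 h=0 k=0 f=1 e=0 d=1 a=0 j=1 g=1 c=0
t0.Δ2 clk=1 b=1 h=0 k=0 f=1 e=0 d=1 a=0 j=1 g=1 c=0
t0.Δ3 clk=1 b=1 h=1 k=0 f=1 e=0 d=0 a=0 j=1 g=1 c=0
t0.Δ4 clk=1 b=1 h=1 k=0 f=0 e=0 d=0 a=1 j=1 g=1 c=0
t0.Δ5 clk=1 b=1 h=1 k=0 f=0 e=1 d=1 a=1 j=1 g=1 c=0
t0.Δ6 clk=1 b=1 h=1 k=0 f=0 e=1 d=1 a=0 j=1 g=1 c=1
t0.Δ7 clk=1 b=1 h=1 k=0 f=0 e=0 d=1 a=0 j=1 g=1 c=1
t0.Δ8 clk=1 b=1 h=1 k=0 f=0 e=0 d=1 a=0 j=1 g=1 c=0
t1.Δ0 clk=1 b=1 h=1 k=0 f=0 e=0 d=1 a=0 j=1 g=1 c=0
t1.Δ1 clk=0 b=1 h=1 k=0 f=0 e=0 d=1 a=0 j=1 g=1 c=0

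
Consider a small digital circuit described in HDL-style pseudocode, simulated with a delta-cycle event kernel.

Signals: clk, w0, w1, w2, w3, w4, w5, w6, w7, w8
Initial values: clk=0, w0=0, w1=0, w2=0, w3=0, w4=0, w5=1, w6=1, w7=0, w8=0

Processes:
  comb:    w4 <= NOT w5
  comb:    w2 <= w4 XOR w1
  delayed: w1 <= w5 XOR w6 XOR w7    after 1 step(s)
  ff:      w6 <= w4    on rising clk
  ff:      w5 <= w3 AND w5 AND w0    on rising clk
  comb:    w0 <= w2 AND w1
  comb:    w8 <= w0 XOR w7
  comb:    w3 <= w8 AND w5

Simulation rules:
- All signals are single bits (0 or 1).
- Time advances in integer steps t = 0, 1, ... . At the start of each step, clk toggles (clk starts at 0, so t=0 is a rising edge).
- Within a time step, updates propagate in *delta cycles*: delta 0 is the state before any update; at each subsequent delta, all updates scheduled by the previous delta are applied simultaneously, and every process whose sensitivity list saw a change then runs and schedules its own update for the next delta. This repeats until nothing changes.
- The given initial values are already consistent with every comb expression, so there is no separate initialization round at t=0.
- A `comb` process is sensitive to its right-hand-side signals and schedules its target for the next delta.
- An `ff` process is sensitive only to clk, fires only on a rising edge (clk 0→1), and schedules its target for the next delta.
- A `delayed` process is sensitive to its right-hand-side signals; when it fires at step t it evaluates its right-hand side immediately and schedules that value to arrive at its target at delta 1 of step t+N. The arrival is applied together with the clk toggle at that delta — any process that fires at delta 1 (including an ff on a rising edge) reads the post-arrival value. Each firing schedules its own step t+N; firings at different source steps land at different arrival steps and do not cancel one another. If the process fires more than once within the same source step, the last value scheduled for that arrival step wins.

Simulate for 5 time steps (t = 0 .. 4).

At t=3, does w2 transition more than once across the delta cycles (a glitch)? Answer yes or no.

[bits: w6,w5,w7,w4,w0,w2,w1,w8,w3,clk]
t=0: Δ0=1100000000 Δ1=1100000001 Δ2=0000000001 Δ3=0001000001 Δ4=0001010001 | 4Δ
t=1: Δ0=0001010001 Δ1=0001010000 | 1Δ
t=2: Δ0=0001010000 Δ1=0001010001 Δ2=1001010001 | 2Δ
t=3: Δ0=1001010001 Δ1=1001011000 Δ2=1001101000 Δ3=1001001100 Δ4=1001001000 | 4Δ
t=4: Δ0=1001001000 Δ1=1001001001 | 1Δ

no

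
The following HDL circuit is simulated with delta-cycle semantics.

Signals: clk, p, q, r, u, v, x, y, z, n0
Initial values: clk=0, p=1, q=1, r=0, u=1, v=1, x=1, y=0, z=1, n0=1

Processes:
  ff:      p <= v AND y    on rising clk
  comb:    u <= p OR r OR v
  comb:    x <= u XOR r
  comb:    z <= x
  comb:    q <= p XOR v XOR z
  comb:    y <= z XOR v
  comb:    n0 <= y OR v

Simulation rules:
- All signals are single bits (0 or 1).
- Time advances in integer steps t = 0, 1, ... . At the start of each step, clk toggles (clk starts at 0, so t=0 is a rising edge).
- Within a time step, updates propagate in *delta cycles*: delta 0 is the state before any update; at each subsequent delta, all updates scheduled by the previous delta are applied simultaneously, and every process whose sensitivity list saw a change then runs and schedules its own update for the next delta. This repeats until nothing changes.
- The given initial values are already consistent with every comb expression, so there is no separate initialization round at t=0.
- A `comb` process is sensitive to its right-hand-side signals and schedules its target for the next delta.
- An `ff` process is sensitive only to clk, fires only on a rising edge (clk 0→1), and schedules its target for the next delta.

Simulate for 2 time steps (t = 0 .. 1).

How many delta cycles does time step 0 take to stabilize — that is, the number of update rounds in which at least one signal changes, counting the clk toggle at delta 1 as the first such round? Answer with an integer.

t0.Δ0 q=1 z=1 p=1 clk=0 r=0 n0=1 x=1 u=1 y=0 v=1
t0.Δ1 q=1 z=1 p=1 clk=1 r=0 n0=1 x=1 u=1 y=0 v=1
t0.Δ2 q=1 z=1 p=0 clk=1 r=0 n0=1 x=1 u=1 y=0 v=1
t0.Δ3 q=0 z=1 p=0 clk=1 r=0 n0=1 x=1 u=1 y=0 v=1
t1.Δ0 q=0 z=1 p=0 clk=1 r=0 n0=1 x=1 u=1 y=0 v=1
t1.Δ1 q=0 z=1 p=0 clk=0 r=0 n0=1 x=1 u=1 y=0 v=1

3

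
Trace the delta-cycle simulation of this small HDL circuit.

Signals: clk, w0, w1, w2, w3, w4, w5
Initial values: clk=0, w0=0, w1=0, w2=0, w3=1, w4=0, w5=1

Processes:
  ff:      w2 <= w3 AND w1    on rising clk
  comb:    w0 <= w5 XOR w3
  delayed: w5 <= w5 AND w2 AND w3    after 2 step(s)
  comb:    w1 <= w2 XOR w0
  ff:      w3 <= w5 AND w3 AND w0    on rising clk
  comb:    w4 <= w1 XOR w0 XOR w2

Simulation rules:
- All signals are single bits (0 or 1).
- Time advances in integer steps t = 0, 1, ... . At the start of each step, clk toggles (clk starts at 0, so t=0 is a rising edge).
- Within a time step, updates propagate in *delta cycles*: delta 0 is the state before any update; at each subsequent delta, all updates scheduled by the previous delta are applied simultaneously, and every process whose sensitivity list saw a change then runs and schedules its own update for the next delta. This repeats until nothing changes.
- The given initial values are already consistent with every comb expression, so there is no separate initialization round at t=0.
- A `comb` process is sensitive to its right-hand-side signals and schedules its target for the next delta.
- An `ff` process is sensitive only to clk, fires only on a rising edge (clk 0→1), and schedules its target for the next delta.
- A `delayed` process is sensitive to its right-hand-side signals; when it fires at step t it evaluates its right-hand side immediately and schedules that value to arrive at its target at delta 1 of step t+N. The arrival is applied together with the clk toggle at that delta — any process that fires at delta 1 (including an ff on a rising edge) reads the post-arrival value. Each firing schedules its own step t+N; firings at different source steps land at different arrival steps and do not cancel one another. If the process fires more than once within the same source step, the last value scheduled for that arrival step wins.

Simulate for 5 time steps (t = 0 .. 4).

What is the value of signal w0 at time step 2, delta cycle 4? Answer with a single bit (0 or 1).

0

t=0 Δ0: w2=0 w1=0 clk=0 w0=0 w4=0 w3=1 w5=1
  Δ1: clk:0→1
  Δ2: w3:1→0
  Δ3: w0:0→1
  Δ4: w1:0→1, w4:0→1
  Δ5: w4:1→0
  (5Δ to stable)
t=1 Δ0: w2=0 w1=1 clk=1 w0=1 w4=0 w3=0 w5=1
  Δ1: clk:1→0
  (1Δ to stable)
t=2 Δ0: w2=0 w1=1 clk=0 w0=1 w4=0 w3=0 w5=1
  Δ1: clk:0→1, w5:1→0
  Δ2: w0:1→0
  Δ3: w1:1→0, w4:0→1
  Δ4: w4:1→0
  (4Δ to stable)
t=3 Δ0: w2=0 w1=0 clk=1 w0=0 w4=0 w3=0 w5=0
  Δ1: clk:1→0
  (1Δ to stable)
t=4 Δ0: w2=0 w1=0 clk=0 w0=0 w4=0 w3=0 w5=0
  Δ1: clk:0→1
  (1Δ to stable)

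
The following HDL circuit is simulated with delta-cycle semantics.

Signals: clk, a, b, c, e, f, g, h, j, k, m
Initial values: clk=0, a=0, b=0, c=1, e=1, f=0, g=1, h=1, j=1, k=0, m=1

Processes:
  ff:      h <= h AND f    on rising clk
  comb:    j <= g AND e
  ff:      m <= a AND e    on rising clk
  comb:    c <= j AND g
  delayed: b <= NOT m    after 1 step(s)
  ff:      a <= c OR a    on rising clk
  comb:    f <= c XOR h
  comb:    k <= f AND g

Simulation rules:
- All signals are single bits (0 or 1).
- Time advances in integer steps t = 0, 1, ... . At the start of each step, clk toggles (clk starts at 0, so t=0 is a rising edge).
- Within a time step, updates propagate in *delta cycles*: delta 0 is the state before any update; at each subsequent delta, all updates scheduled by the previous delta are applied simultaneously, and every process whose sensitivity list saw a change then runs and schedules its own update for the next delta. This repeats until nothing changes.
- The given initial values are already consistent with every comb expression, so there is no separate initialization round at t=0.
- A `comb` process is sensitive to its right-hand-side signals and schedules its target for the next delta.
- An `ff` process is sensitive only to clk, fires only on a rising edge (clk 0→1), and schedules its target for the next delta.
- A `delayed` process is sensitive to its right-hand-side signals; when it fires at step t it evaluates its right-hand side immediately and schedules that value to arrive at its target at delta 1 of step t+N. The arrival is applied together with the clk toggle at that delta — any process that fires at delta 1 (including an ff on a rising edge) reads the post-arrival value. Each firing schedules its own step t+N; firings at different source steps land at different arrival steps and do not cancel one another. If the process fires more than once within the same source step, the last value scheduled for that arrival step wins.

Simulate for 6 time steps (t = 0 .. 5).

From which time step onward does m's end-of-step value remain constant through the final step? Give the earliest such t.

t=0 Δ0: c=1 a=0 e=1 m=1 b=0 j=1 h=1 f=0 k=0 clk=0 g=1
  Δ1: clk:0→1
  Δ2: a:0→1, m:1→0, h:1→0
  Δ3: f:0→1
  Δ4: k:0→1
  (4Δ to stable)
t=1 Δ0: c=1 a=1 e=1 m=0 b=0 j=1 h=0 f=1 k=1 clk=1 g=1
  Δ1: b:0→1, clk:1→0
  (1Δ to stable)
t=2 Δ0: c=1 a=1 e=1 m=0 b=1 j=1 h=0 f=1 k=1 clk=0 g=1
  Δ1: clk:0→1
  Δ2: m:0→1
  (2Δ to stable)
t=3 Δ0: c=1 a=1 e=1 m=1 b=1 j=1 h=0 f=1 k=1 clk=1 g=1
  Δ1: b:1→0, clk:1→0
  (1Δ to stable)
t=4 Δ0: c=1 a=1 e=1 m=1 b=0 j=1 h=0 f=1 k=1 clk=0 g=1
  Δ1: clk:0→1
  (1Δ to stable)
t=5 Δ0: c=1 a=1 e=1 m=1 b=0 j=1 h=0 f=1 k=1 clk=1 g=1
  Δ1: clk:1→0
  (1Δ to stable)

2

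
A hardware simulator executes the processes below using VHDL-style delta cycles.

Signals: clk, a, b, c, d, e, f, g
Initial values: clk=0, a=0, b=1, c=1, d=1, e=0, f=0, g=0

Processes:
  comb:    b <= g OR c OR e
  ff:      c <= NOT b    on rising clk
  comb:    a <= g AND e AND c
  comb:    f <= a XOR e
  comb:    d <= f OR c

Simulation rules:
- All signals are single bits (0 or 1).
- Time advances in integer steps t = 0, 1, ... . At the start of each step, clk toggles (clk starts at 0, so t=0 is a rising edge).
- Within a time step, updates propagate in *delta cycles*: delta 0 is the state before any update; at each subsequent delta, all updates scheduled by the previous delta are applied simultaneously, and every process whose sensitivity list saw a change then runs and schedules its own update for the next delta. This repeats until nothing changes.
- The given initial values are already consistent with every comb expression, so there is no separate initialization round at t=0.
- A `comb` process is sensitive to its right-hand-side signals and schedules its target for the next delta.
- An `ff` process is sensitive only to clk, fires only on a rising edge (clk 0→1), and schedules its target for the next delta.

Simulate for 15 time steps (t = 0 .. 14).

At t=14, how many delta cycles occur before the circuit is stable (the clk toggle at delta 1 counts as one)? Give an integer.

3

t=0 Δ0: e=0 d=1 c=1 f=0 b=1 g=0 a=0 clk=0
  Δ1: clk:0→1
  Δ2: c:1→0
  Δ3: d:1→0, b:1→0
  (3Δ to stable)
t=1 Δ0: e=0 d=0 c=0 f=0 b=0 g=0 a=0 clk=1
  Δ1: clk:1→0
  (1Δ to stable)
t=2 Δ0: e=0 d=0 c=0 f=0 b=0 g=0 a=0 clk=0
  Δ1: clk:0→1
  Δ2: c:0→1
  Δ3: d:0→1, b:0→1
  (3Δ to stable)
t=3 Δ0: e=0 d=1 c=1 f=0 b=1 g=0 a=0 clk=1
  Δ1: clk:1→0
  (1Δ to stable)
t=4 Δ0: e=0 d=1 c=1 f=0 b=1 g=0 a=0 clk=0
  Δ1: clk:0→1
  Δ2: c:1→0
  Δ3: d:1→0, b:1→0
  (3Δ to stable)
t=5 Δ0: e=0 d=0 c=0 f=0 b=0 g=0 a=0 clk=1
  Δ1: clk:1→0
  (1Δ to stable)
t=6 Δ0: e=0 d=0 c=0 f=0 b=0 g=0 a=0 clk=0
  Δ1: clk:0→1
  Δ2: c:0→1
  Δ3: d:0→1, b:0→1
  (3Δ to stable)
t=7 Δ0: e=0 d=1 c=1 f=0 b=1 g=0 a=0 clk=1
  Δ1: clk:1→0
  (1Δ to stable)
t=8 Δ0: e=0 d=1 c=1 f=0 b=1 g=0 a=0 clk=0
  Δ1: clk:0→1
  Δ2: c:1→0
  Δ3: d:1→0, b:1→0
  (3Δ to stable)
t=9 Δ0: e=0 d=0 c=0 f=0 b=0 g=0 a=0 clk=1
  Δ1: clk:1→0
  (1Δ to stable)
t=10 Δ0: e=0 d=0 c=0 f=0 b=0 g=0 a=0 clk=0
  Δ1: clk:0→1
  Δ2: c:0→1
  Δ3: d:0→1, b:0→1
  (3Δ to stable)
t=11 Δ0: e=0 d=1 c=1 f=0 b=1 g=0 a=0 clk=1
  Δ1: clk:1→0
  (1Δ to stable)
t=12 Δ0: e=0 d=1 c=1 f=0 b=1 g=0 a=0 clk=0
  Δ1: clk:0→1
  Δ2: c:1→0
  Δ3: d:1→0, b:1→0
  (3Δ to stable)
t=13 Δ0: e=0 d=0 c=0 f=0 b=0 g=0 a=0 clk=1
  Δ1: clk:1→0
  (1Δ to stable)
t=14 Δ0: e=0 d=0 c=0 f=0 b=0 g=0 a=0 clk=0
  Δ1: clk:0→1
  Δ2: c:0→1
  Δ3: d:0→1, b:0→1
  (3Δ to stable)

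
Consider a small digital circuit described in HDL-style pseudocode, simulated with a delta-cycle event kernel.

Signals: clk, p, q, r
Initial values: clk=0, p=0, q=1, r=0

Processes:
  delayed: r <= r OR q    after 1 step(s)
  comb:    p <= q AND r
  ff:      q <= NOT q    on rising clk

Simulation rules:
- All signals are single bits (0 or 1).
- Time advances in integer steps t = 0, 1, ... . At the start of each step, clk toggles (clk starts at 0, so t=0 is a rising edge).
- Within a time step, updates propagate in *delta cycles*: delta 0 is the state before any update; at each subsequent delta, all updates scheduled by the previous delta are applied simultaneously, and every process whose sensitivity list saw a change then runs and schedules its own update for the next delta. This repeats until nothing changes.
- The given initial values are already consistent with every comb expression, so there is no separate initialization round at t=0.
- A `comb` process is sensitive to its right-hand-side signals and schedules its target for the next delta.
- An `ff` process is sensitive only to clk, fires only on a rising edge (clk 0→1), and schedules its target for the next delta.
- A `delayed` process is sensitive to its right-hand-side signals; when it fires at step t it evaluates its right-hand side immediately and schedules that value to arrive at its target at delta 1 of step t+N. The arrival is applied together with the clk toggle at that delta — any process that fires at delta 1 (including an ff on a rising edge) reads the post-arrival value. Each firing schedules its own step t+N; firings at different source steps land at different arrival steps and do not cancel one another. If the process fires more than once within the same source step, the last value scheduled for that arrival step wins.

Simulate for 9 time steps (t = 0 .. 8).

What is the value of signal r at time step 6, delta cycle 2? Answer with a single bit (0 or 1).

1

t0.Δ0 clk=0 q=1 p=0 r=0
t0.Δ1 clk=1 q=1 p=0 r=0
t0.Δ2 clk=1 q=0 p=0 r=0
t1.Δ0 clk=1 q=0 p=0 r=0
t1.Δ1 clk=0 q=0 p=0 r=0
t2.Δ0 clk=0 q=0 p=0 r=0
t2.Δ1 clk=1 q=0 p=0 r=0
t2.Δ2 clk=1 q=1 p=0 r=0
t3.Δ0 clk=1 q=1 p=0 r=0
t3.Δ1 clk=0 q=1 p=0 r=1
t3.Δ2 clk=0 q=1 p=1 r=1
t4.Δ0 clk=0 q=1 p=1 r=1
t4.Δ1 clk=1 q=1 p=1 r=1
t4.Δ2 clk=1 q=0 p=1 r=1
t4.Δ3 clk=1 q=0 p=0 r=1
t5.Δ0 clk=1 q=0 p=0 r=1
t5.Δ1 clk=0 q=0 p=0 r=1
t6.Δ0 clk=0 q=0 p=0 r=1
t6.Δ1 clk=1 q=0 p=0 r=1
t6.Δ2 clk=1 q=1 p=0 r=1
t6.Δ3 clk=1 q=1 p=1 r=1
t7.Δ0 clk=1 q=1 p=1 r=1
t7.Δ1 clk=0 q=1 p=1 r=1
t8.Δ0 clk=0 q=1 p=1 r=1
t8.Δ1 clk=1 q=1 p=1 r=1
t8.Δ2 clk=1 q=0 p=1 r=1
t8.Δ3 clk=1 q=0 p=0 r=1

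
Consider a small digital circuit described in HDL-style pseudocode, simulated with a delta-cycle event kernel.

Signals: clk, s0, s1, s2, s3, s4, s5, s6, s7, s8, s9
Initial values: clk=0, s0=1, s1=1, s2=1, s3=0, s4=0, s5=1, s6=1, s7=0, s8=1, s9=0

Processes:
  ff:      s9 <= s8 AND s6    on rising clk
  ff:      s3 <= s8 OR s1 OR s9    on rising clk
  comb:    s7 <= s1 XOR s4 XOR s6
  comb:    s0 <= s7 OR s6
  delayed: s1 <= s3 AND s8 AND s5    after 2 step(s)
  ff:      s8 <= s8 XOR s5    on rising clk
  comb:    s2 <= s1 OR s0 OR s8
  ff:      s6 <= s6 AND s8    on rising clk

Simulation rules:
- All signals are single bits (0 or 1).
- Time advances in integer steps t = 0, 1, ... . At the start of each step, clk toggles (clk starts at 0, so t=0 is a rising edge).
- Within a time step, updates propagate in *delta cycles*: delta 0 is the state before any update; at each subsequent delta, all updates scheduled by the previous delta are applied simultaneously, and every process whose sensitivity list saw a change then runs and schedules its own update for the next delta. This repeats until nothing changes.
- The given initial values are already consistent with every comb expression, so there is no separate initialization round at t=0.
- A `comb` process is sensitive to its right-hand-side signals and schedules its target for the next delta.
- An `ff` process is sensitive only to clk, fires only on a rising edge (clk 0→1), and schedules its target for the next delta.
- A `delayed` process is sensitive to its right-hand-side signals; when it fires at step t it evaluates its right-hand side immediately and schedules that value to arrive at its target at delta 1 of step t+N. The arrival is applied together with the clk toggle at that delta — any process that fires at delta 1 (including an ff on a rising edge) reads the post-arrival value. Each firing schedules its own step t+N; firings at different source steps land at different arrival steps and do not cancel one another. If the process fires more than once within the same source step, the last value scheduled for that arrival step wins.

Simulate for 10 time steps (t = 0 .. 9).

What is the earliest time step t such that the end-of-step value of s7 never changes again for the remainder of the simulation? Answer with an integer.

6

[bits: s3,s5,s7,s0,s2,s4,s1,s9,s6,clk,s8]
t=0: Δ0=01011010101 Δ1=01011010111 Δ2=11011011110 | 2Δ
t=1: Δ0=11011011110 Δ1=11011011100 | 1Δ
t=2: Δ0=11011011100 Δ1=11011001110 Δ2=11111000011 Δ3=11011000011 Δ4=11001000011 | 4Δ
t=3: Δ0=11001000011 Δ1=11001000001 | 1Δ
t=4: Δ0=11001000001 Δ1=11001010011 Δ2=11101010010 Δ3=11111010010 | 3Δ
t=5: Δ0=11111010010 Δ1=11111010000 | 1Δ
t=6: Δ0=11111010000 Δ1=11111000010 Δ2=01011000011 Δ3=01001000011 | 3Δ
t=7: Δ0=01001000011 Δ1=01001000001 | 1Δ
t=8: Δ0=01001000001 Δ1=01001000011 Δ2=11001000010 Δ3=11000000010 | 3Δ
t=9: Δ0=11000000010 Δ1=11000000000 | 1Δ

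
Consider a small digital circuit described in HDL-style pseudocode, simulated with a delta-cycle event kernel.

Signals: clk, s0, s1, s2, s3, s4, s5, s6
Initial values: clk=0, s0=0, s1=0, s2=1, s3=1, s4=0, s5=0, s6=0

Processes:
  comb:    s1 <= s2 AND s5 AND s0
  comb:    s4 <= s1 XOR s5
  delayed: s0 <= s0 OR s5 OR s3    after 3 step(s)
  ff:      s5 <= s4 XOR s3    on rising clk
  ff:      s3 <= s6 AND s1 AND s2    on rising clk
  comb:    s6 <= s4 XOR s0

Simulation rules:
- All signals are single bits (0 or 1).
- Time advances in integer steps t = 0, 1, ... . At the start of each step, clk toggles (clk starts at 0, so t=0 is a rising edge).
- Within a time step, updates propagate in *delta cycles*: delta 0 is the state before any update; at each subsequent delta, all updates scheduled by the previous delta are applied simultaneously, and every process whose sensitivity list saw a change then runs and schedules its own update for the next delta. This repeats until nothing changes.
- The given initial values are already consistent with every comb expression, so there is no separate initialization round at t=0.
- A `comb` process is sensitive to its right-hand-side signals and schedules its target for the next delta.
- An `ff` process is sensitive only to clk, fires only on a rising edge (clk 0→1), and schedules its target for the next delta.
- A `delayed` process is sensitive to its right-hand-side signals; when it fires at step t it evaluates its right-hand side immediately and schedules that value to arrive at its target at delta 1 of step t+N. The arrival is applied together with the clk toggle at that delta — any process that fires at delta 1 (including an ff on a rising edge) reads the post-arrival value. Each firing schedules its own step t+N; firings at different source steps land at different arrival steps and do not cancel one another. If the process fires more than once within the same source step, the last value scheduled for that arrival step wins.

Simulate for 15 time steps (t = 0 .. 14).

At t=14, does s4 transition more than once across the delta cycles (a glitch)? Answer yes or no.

yes

t=0 Δ0: s5=0 s4=0 s0=0 s6=0 s3=1 s1=0 s2=1 clk=0
  Δ1: clk:0→1
  Δ2: s5:0→1, s3:1→0
  Δ3: s4:0→1
  Δ4: s6:0→1
  (4Δ to stable)
t=1 Δ0: s5=1 s4=1 s0=0 s6=1 s3=0 s1=0 s2=1 clk=1
  Δ1: clk:1→0
  (1Δ to stable)
t=2 Δ0: s5=1 s4=1 s0=0 s6=1 s3=0 s1=0 s2=1 clk=0
  Δ1: clk:0→1
  (1Δ to stable)
t=3 Δ0: s5=1 s4=1 s0=0 s6=1 s3=0 s1=0 s2=1 clk=1
  Δ1: s0:0→1, clk:1→0
  Δ2: s6:1→0, s1:0→1
  Δ3: s4:1→0
  Δ4: s6:0→1
  (4Δ to stable)
t=4 Δ0: s5=1 s4=0 s0=1 s6=1 s3=0 s1=1 s2=1 clk=0
  Δ1: clk:0→1
  Δ2: s5:1→0, s3:0→1
  Δ3: s4:0→1, s1:1→0
  Δ4: s4:1→0, s6:1→0
  Δ5: s6:0→1
  (5Δ to stable)
t=5 Δ0: s5=0 s4=0 s0=1 s6=1 s3=1 s1=0 s2=1 clk=1
  Δ1: clk:1→0
  (1Δ to stable)
t=6 Δ0: s5=0 s4=0 s0=1 s6=1 s3=1 s1=0 s2=1 clk=0
  Δ1: clk:0→1
  Δ2: s5:0→1, s3:1→0
  Δ3: s4:0→1, s1:0→1
  Δ4: s4:1→0, s6:1→0
  Δ5: s6:0→1
  (5Δ to stable)
t=7 Δ0: s5=1 s4=0 s0=1 s6=1 s3=0 s1=1 s2=1 clk=1
  Δ1: clk:1→0
  (1Δ to stable)
t=8 Δ0: s5=1 s4=0 s0=1 s6=1 s3=0 s1=1 s2=1 clk=0
  Δ1: clk:0→1
  Δ2: s5:1→0, s3:0→1
  Δ3: s4:0→1, s1:1→0
  Δ4: s4:1→0, s6:1→0
  Δ5: s6:0→1
  (5Δ to stable)
t=9 Δ0: s5=0 s4=0 s0=1 s6=1 s3=1 s1=0 s2=1 clk=1
  Δ1: clk:1→0
  (1Δ to stable)
t=10 Δ0: s5=0 s4=0 s0=1 s6=1 s3=1 s1=0 s2=1 clk=0
  Δ1: clk:0→1
  Δ2: s5:0→1, s3:1→0
  Δ3: s4:0→1, s1:0→1
  Δ4: s4:1→0, s6:1→0
  Δ5: s6:0→1
  (5Δ to stable)
t=11 Δ0: s5=1 s4=0 s0=1 s6=1 s3=0 s1=1 s2=1 clk=1
  Δ1: clk:1→0
  (1Δ to stable)
t=12 Δ0: s5=1 s4=0 s0=1 s6=1 s3=0 s1=1 s2=1 clk=0
  Δ1: clk:0→1
  Δ2: s5:1→0, s3:0→1
  Δ3: s4:0→1, s1:1→0
  Δ4: s4:1→0, s6:1→0
  Δ5: s6:0→1
  (5Δ to stable)
t=13 Δ0: s5=0 s4=0 s0=1 s6=1 s3=1 s1=0 s2=1 clk=1
  Δ1: clk:1→0
  (1Δ to stable)
t=14 Δ0: s5=0 s4=0 s0=1 s6=1 s3=1 s1=0 s2=1 clk=0
  Δ1: clk:0→1
  Δ2: s5:0→1, s3:1→0
  Δ3: s4:0→1, s1:0→1
  Δ4: s4:1→0, s6:1→0
  Δ5: s6:0→1
  (5Δ to stable)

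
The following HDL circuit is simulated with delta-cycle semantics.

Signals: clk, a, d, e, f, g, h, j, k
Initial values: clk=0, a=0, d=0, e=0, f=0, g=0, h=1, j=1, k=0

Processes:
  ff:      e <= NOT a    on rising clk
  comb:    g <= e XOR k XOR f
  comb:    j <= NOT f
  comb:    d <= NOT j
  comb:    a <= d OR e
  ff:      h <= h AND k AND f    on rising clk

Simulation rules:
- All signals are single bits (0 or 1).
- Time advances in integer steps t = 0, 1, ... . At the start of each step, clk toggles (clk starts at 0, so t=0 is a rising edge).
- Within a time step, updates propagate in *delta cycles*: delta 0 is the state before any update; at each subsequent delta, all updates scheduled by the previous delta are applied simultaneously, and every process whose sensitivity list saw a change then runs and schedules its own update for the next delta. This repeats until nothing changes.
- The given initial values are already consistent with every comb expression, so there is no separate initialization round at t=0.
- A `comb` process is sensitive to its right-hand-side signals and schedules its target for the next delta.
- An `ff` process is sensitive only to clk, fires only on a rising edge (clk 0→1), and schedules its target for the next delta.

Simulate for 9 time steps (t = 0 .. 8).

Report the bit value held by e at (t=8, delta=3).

1

t=0 Δ0: h=1 a=0 d=0 e=0 k=0 g=0 j=1 f=0 clk=0
  Δ1: clk:0→1
  Δ2: h:1→0, e:0→1
  Δ3: a:0→1, g:0→1
  (3Δ to stable)
t=1 Δ0: h=0 a=1 d=0 e=1 k=0 g=1 j=1 f=0 clk=1
  Δ1: clk:1→0
  (1Δ to stable)
t=2 Δ0: h=0 a=1 d=0 e=1 k=0 g=1 j=1 f=0 clk=0
  Δ1: clk:0→1
  Δ2: e:1→0
  Δ3: a:1→0, g:1→0
  (3Δ to stable)
t=3 Δ0: h=0 a=0 d=0 e=0 k=0 g=0 j=1 f=0 clk=1
  Δ1: clk:1→0
  (1Δ to stable)
t=4 Δ0: h=0 a=0 d=0 e=0 k=0 g=0 j=1 f=0 clk=0
  Δ1: clk:0→1
  Δ2: e:0→1
  Δ3: a:0→1, g:0→1
  (3Δ to stable)
t=5 Δ0: h=0 a=1 d=0 e=1 k=0 g=1 j=1 f=0 clk=1
  Δ1: clk:1→0
  (1Δ to stable)
t=6 Δ0: h=0 a=1 d=0 e=1 k=0 g=1 j=1 f=0 clk=0
  Δ1: clk:0→1
  Δ2: e:1→0
  Δ3: a:1→0, g:1→0
  (3Δ to stable)
t=7 Δ0: h=0 a=0 d=0 e=0 k=0 g=0 j=1 f=0 clk=1
  Δ1: clk:1→0
  (1Δ to stable)
t=8 Δ0: h=0 a=0 d=0 e=0 k=0 g=0 j=1 f=0 clk=0
  Δ1: clk:0→1
  Δ2: e:0→1
  Δ3: a:0→1, g:0→1
  (3Δ to stable)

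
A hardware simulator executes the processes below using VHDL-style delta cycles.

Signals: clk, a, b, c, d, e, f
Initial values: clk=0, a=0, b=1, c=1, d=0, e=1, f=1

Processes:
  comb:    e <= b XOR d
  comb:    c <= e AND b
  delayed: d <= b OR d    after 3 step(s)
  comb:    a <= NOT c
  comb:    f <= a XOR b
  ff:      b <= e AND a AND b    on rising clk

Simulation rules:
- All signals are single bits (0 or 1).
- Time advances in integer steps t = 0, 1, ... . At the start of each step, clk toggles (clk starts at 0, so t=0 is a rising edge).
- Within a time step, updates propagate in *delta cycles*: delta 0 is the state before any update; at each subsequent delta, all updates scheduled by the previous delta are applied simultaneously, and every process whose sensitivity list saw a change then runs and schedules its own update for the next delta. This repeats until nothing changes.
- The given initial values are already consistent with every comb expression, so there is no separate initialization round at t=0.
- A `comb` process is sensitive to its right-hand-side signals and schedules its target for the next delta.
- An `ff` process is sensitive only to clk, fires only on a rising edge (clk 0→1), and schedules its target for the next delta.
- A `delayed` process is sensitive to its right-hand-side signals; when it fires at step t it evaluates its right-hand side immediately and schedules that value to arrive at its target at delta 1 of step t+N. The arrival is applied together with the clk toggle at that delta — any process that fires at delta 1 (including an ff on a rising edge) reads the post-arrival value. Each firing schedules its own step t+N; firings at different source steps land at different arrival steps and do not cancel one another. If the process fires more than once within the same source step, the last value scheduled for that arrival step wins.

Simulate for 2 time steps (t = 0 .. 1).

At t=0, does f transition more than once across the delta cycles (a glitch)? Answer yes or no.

[bits: d,e,c,b,clk,f,a]
t=0: Δ0=0111010 Δ1=0111110 Δ2=0110110 Δ3=0000100 Δ4=0000101 Δ5=0000111 | 5Δ
t=1: Δ0=0000111 Δ1=0000011 | 1Δ

yes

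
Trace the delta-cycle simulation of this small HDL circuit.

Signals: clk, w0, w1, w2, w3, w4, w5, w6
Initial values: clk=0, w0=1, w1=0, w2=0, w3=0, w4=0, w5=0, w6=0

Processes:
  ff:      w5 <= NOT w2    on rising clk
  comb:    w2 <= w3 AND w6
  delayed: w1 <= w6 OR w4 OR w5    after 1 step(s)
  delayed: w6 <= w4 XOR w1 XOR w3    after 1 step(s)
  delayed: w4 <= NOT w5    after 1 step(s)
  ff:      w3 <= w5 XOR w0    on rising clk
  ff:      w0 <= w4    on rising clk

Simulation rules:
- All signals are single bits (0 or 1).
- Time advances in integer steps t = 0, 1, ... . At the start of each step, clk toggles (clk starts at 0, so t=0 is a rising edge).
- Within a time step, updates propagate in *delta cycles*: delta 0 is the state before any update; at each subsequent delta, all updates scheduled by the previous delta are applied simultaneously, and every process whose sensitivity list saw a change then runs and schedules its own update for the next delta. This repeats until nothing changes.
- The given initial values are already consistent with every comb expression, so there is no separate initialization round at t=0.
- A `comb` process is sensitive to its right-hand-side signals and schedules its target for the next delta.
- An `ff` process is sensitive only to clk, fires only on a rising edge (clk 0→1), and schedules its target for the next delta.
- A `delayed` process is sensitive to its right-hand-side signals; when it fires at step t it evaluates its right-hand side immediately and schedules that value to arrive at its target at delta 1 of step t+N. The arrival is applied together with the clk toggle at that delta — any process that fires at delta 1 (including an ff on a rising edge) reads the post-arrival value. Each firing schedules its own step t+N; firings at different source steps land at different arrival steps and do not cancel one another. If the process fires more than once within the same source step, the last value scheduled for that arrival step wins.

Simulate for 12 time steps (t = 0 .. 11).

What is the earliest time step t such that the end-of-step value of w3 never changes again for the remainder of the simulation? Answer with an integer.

8

t=0 Δ0: w1=0 w5=0 w0=1 w6=0 w4=0 w3=0 clk=0 w2=0
  Δ1: clk:0→1
  Δ2: w5:0→1, w0:1→0, w3:0→1
  (2Δ to stable)
t=1 Δ0: w1=0 w5=1 w0=0 w6=0 w4=0 w3=1 clk=1 w2=0
  Δ1: w1:0→1, w6:0→1, clk:1→0
  Δ2: w2:0→1
  (2Δ to stable)
t=2 Δ0: w1=1 w5=1 w0=0 w6=1 w4=0 w3=1 clk=0 w2=1
  Δ1: w6:1→0, clk:0→1
  Δ2: w5:1→0, w2:1→0
  (2Δ to stable)
t=3 Δ0: w1=1 w5=0 w0=0 w6=0 w4=0 w3=1 clk=1 w2=0
  Δ1: w1:1→0, w4:0→1, clk:1→0
  (1Δ to stable)
t=4 Δ0: w1=0 w5=0 w0=0 w6=0 w4=1 w3=1 clk=0 w2=0
  Δ1: w1:0→1, clk:0→1
  Δ2: w5:0→1, w0:0→1, w3:1→0
  (2Δ to stable)
t=5 Δ0: w1=1 w5=1 w0=1 w6=0 w4=1 w3=0 clk=1 w2=0
  Δ1: w4:1→0, clk:1→0
  (1Δ to stable)
t=6 Δ0: w1=1 w5=1 w0=1 w6=0 w4=0 w3=0 clk=0 w2=0
  Δ1: w6:0→1, clk:0→1
  Δ2: w0:1→0
  (2Δ to stable)
t=7 Δ0: w1=1 w5=1 w0=0 w6=1 w4=0 w3=0 clk=1 w2=0
  Δ1: clk:1→0
  (1Δ to stable)
t=8 Δ0: w1=1 w5=1 w0=0 w6=1 w4=0 w3=0 clk=0 w2=0
  Δ1: clk:0→1
  Δ2: w3:0→1
  Δ3: w2:0→1
  (3Δ to stable)
t=9 Δ0: w1=1 w5=1 w0=0 w6=1 w4=0 w3=1 clk=1 w2=1
  Δ1: w6:1→0, clk:1→0
  Δ2: w2:1→0
  (2Δ to stable)
t=10 Δ0: w1=1 w5=1 w0=0 w6=0 w4=0 w3=1 clk=0 w2=0
  Δ1: clk:0→1
  (1Δ to stable)
t=11 Δ0: w1=1 w5=1 w0=0 w6=0 w4=0 w3=1 clk=1 w2=0
  Δ1: clk:1→0
  (1Δ to stable)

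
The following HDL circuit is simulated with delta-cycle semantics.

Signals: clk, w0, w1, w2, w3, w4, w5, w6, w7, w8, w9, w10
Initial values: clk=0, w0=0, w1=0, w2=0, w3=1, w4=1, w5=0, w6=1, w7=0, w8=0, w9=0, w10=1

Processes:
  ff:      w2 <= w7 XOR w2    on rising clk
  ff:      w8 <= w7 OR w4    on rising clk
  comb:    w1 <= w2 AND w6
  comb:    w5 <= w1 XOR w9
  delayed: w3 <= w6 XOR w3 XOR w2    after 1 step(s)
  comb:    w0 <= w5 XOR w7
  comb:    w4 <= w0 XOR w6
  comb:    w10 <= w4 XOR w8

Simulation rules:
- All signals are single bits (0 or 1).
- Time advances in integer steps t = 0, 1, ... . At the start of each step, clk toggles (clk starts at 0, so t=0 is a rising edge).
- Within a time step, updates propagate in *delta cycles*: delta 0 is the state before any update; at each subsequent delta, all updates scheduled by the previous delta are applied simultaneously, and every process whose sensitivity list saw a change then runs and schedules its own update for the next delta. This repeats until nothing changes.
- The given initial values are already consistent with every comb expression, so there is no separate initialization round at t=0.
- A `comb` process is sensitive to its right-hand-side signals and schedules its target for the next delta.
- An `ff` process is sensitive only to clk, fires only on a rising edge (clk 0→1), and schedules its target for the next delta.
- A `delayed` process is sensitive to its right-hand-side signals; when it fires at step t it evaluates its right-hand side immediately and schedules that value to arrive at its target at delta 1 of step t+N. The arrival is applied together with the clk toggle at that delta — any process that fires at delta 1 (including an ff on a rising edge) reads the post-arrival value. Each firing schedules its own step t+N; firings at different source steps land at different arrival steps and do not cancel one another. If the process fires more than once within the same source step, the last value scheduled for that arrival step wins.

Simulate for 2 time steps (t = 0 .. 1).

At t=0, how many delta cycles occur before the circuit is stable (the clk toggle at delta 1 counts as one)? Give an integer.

[bits: w0,w10,w2,w7,w9,w5,clk,w6,w4,w3,w8,w1]
t=0: Δ0=010000011100 Δ1=010000111100 Δ2=010000111110 Δ3=000000111110 | 3Δ
t=1: Δ0=000000111110 Δ1=000000011110 | 1Δ

3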